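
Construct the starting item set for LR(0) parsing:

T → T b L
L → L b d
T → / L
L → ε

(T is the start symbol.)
First, augment the grammar with T' → T
I₀ = CLOSURE({ [T' → . T] }):
  [T' → . T] has the dot before T: add [T → . T b L], [T → . / L]
No further items can be added.

I₀ = { [T → . / L], [T → . T b L], [T' → . T] }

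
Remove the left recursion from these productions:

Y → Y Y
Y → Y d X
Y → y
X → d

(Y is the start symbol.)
Y is directly left-recursive. The standard transformation for
  A → A α₁ | ... | A α_m | β₁ | ... | β_n
is
  A  → β₁ A' | ... | β_n A'
  A' → α₁ A' | ... | α_m A' | ε

Y → y becomes Y → y Y'
Y → Y Y becomes Y' → Y Y'
Y → Y d X becomes Y' → d X Y'
Add Y' → ε

Productions for other non-terminals are unchanged:
  X → d

Resulting grammar:
Y → y Y'
Y' → Y Y'
Y' → d X Y'
Y' → ε
X → d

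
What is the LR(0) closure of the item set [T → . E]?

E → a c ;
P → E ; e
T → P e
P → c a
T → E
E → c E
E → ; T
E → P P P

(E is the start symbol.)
{ [E → . ; T], [E → . P P P], [E → . a c ;], [E → . c E], [P → . E ; e], [P → . c a], [T → . E] }

To compute CLOSURE, for each item [A → α.Bβ] where B is a non-terminal, add [B → .γ] for all productions B → γ; repeat for the newly added items until nothing changes.

Start with: [T → . E]
  [T → . E] has the dot before E: add [E → . a c ;], [E → . c E], [E → . ; T], [E → . P P P]
  [E → . P P P] has the dot before P: add [P → . E ; e], [P → . c a]
No further items can be added.

CLOSURE = { [E → . ; T], [E → . P P P], [E → . a c ;], [E → . c E], [P → . E ; e], [P → . c a], [T → . E] }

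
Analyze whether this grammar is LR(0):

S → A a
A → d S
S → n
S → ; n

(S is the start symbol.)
Augment with S' → S and build the canonical LR(0) collection (I0 = CLOSURE({[S' → . S]}), then GOTO on every symbol after a dot until no new states appear). It has 9 states:
  I0: { [A → . d S], [S → . ; n], [S → . A a], [S → . n], [S' → . S] }  — shift
  I1: { [S → ; . n] }  — shift
  I2: { [S → A . a] }  — shift
  I3: { [S' → S .] }  — accept
  I4: { [A → . d S], [A → d . S], [S → . ; n], [S → . A a], [S → . n] }  — shift
  I5: { [S → n .] }  — reduce
  I6: { [A → d S .] }  — reduce
  I7: { [S → A a .] }  — reduce
  I8: { [S → ; n .] }  — reduce

Every state is either a pure shift/goto state or contains exactly one complete item and nothing to shift — no conflicts. The grammar is LR(0).

Answer: Yes, the grammar is LR(0)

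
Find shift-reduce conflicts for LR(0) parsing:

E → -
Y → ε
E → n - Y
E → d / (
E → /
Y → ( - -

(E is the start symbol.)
Augment with E' → E and build the canonical LR(0) collection (I0 = CLOSURE({[E' → . E]}), then GOTO on every symbol after a dot until no new states appear). It has 13 states:
  I0: { [E → . -], [E → . /], [E → . d / (], [E → . n - Y], [E' → . E] }  — shift
  I1: { [E → - .] }  — reduce
  I2: { [E → / .] }  — reduce
  I3: { [E' → E .] }  — accept
  I4: { [E → d . / (] }  — shift
  I5: { [E → n . - Y] }  — shift
  I6: { [E → n - . Y], [Y → . ( - -], [Y → .] }  — shift, reduce
  I7: { [Y → ( . - -] }  — shift
  I8: { [E → n - Y .] }  — reduce
  I9: { [Y → ( - . -] }  — shift
  I10: { [Y → ( - - .] }  — reduce
  I11: { [E → d / . (] }  — shift
  I12: { [E → d / ( .] }  — reduce

I6 contains reduce item [Y → .] and shift item [Y → . ( - -] — shift-reduce conflict.

Answer: Yes — I6: [Y → .] vs [Y → . ( - -]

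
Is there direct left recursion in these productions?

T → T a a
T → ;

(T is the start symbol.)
Yes, T is left-recursive

Direct left recursion occurs when N → N α for some non-terminal N (the right-hand side begins with the left-hand side itself).

T → T a a: LEFT RECURSIVE (starts with T)
T → ;: starts with ';'

The grammar has direct left recursion on: T.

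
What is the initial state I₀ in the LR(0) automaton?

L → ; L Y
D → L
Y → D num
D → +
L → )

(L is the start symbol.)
First, augment the grammar with L' → L
I₀ = CLOSURE({ [L' → . L] }):
  [L' → . L] has the dot before L: add [L → . ; L Y], [L → . )]
No further items can be added.

I₀ = { [L → . )], [L → . ; L Y], [L' → . L] }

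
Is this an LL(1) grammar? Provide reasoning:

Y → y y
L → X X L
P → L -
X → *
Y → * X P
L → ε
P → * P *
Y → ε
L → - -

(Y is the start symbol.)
No. Predict set conflict for L: { '-' }

Relevant sets:
  FIRST(X) = { '*' }
  FIRST(L) = { '*', '-', ε }
  FOLLOW(Y) = { $ }
  FOLLOW(L) = { '-' }

For Y:
  PREDICT(Y → y y) = { 'y' }
  PREDICT(Y → '*' X P) = { '*' }
  PREDICT(Y → ε) = { $ }
For L:
  PREDICT(L → X X L) = { '*' }
  PREDICT(L → ε) = { '-' }
  PREDICT(L → '-' '-') = { '-' }
For P:
  PREDICT(P → L '-') = { '*', '-' }
  PREDICT(P → '*' P '*') = { '*' }
X has a single production, so nothing to check there.

Conflict found: Predict set conflict for L: { '-' }
The grammar is NOT LL(1).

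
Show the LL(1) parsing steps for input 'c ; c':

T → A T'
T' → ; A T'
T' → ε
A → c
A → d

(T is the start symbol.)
LL(1) parsing maintains a stack (initially the start symbol over $) and the input. At each step: if the stack top is a terminal, match it against the current input token; if it is a non-terminal N, replace it with the RHS of M[N, lookahead] (the unique production whose predict set contains the lookahead).

Stack is shown with the top on the left.

Stack     Input    Action
-------------------------
T $       c ; c $  output T → A T'
A T' $    c ; c $  output A → c
c T' $    c ; c $  match 'c'
T' $      ; c $    output T' → ; A T'
; A T' $  ; c $    match ';'
A T' $    c $      output A → c
c T' $    c $      match 'c'
T' $      $        output T' → ε
$         $        accept

The string is accepted.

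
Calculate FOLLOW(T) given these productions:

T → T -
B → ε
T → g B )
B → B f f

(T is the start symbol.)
{ $, '-' }

To compute FOLLOW(T), find every occurrence of T on a right-hand side N → α T β: add FIRST(β) \ {ε}, and if β is empty or nullable also add FOLLOW(N). Iterate to a fixed point.

T is the start symbol, so $ ∈ FOLLOW(T).
In T → T -: T is followed by '-', add FIRST('-') \ {ε} = { '-' }

Taking the union: FOLLOW(T) = { $, '-' }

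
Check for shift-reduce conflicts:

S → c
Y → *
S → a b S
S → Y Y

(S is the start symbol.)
No shift-reduce conflicts

A shift-reduce conflict occurs when an LR(0) state has both:
  - a complete (reduce) item [A → α .] (dot at the end), and
  - a shift item [B → β . c γ] (dot before a terminal).

Augment with S' → S and build the canonical LR(0) collection (I0 = CLOSURE({[S' → . S]}), then GOTO on every symbol after a dot until no new states appear). It has 9 states:
  I0: { [S → . Y Y], [S → . a b S], [S → . c], [S' → . S], [Y → . *] }  — shift
  I1: { [Y → * .] }  — reduce
  I2: { [S' → S .] }  — accept
  I3: { [S → Y . Y], [Y → . *] }  — shift
  I4: { [S → a . b S] }  — shift
  I5: { [S → c .] }  — reduce
  I6: { [S → . Y Y], [S → . a b S], [S → . c], [S → a b . S], [Y → . *] }  — shift
  I7: { [S → a b S .] }  — reduce
  I8: { [S → Y Y .] }  — reduce

No state contains both a complete item and a shift item.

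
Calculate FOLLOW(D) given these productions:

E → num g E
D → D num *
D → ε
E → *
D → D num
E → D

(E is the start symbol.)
{ $, 'num' }

To compute FOLLOW(D), find every occurrence of D on a right-hand side N → α D β: add FIRST(β) \ {ε}, and if β is empty or nullable also add FOLLOW(N). Iterate to a fixed point.

In D → D num *: D is followed by num '*', add FIRST(num '*') \ {ε} = { 'num' }
In D → D num: D is followed by num, add FIRST(num) \ {ε} = { 'num' }
In E → D: D is at the end, add FOLLOW(E)

The FOLLOW sets referred to above (computed the same way, to a fixed point):
  FOLLOW(E) = { $ }

Taking the union: FOLLOW(D) = { $, 'num' }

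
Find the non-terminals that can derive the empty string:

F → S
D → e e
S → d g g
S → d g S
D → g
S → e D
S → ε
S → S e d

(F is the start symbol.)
{ 'F', 'S' }

A non-terminal is nullable if it can derive ε (the empty string): either it has an ε-production, or it has a production whose right-hand side consists entirely of nullable non-terminals.

ε-productions: S → ε
So S is immediately nullable.
F → S: every symbol on the right is nullable, so F is nullable too.
No further non-terminal can be added: every production for the remaining non-terminals contains a terminal or a non-nullable non-terminal.
Nullable = { 'F', 'S' }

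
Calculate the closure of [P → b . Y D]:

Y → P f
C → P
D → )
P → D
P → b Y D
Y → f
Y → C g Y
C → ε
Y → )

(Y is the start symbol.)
{ [C → . P], [C → .], [D → . )], [P → . D], [P → . b Y D], [P → b . Y D], [Y → . )], [Y → . C g Y], [Y → . P f], [Y → . f] }

Start with: [P → b . Y D]
  [P → b . Y D] has the dot before Y: add [Y → . P f], [Y → . f], [Y → . C g Y], [Y → . )]
  [Y → . P f] has the dot before P: add [P → . D], [P → . b Y D]
  [Y → . C g Y] has the dot before C: add [C → . P], [C → .]
  [P → . D] has the dot before D: add [D → . )]
No further items can be added.

CLOSURE = { [C → . P], [C → .], [D → . )], [P → . D], [P → . b Y D], [P → b . Y D], [Y → . )], [Y → . C g Y], [Y → . P f], [Y → . f] }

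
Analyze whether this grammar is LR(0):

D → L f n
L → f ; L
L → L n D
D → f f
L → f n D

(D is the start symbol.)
No. Shift-reduce conflict between [L → f ; L .] and [L → L . n D]

Augment with D' → D and build the canonical LR(0) collection (I0 = CLOSURE({[D' → . D]}), then GOTO on every symbol after a dot until no new states appear). It has 14 states:
  I0: { [D → . L f n], [D → . f f], [D' → . D], [L → . L n D], [L → . f ; L], [L → . f n D] }  — shift
  I1: { [D' → D .] }  — accept
  I2: { [D → L . f n], [L → L . n D] }  — shift
  I3: { [D → f . f], [L → f . ; L], [L → f . n D] }  — shift
  I4: { [L → . L n D], [L → . f ; L], [L → . f n D], [L → f ; . L] }  — shift
  I5: { [D → f f .] }  — reduce
  I6: { [D → . L f n], [D → . f f], [L → . L n D], [L → . f ; L], [L → . f n D], [L → f n . D] }  — shift
  I7: { [L → f n D .] }  — reduce
  I8: { [L → L . n D], [L → f ; L .] }  — shift, reduce
  I9: { [L → f . ; L], [L → f . n D] }  — shift
  I10: { [D → . L f n], [D → . f f], [L → . L n D], [L → . f ; L], [L → . f n D], [L → L n . D] }  — shift
  I11: { [L → L n D .] }  — reduce
  I12: { [D → L f . n] }  — shift
  I13: { [D → L f n .] }  — reduce

Conflict in state I8:
  Shift-reduce conflict between [L → f ; L .] and [L → L . n D]
So the grammar is NOT LR(0).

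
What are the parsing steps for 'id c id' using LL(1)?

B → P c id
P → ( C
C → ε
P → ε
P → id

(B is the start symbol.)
Stack is shown with the top on the left.

Stack      Input      Action
----------------------------
B $        id c id $  output B → P c id
P c id $   id c id $  output P → id
id c id $  id c id $  match 'id'
c id $     c id $     match 'c'
id $       id $       match 'id'
$          $          accept

The string is accepted.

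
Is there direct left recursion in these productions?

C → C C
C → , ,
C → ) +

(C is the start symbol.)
Yes, C is left-recursive

C → C C: LEFT RECURSIVE (starts with C)
C → , ,: starts with ','
C → ) +: starts with ')'

The grammar has direct left recursion on: C.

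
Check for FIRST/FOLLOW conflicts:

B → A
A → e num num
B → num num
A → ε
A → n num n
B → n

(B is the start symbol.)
No FIRST/FOLLOW conflicts.

A FIRST/FOLLOW conflict occurs when a non-terminal N has a nullable alternative N → β (β ⇒* ε) and another alternative N → α with FIRST(α) ∩ FOLLOW(N) ≠ ∅: on such a lookahead the parser cannot decide between expanding α and letting N vanish via β.

Nullable non-terminals: A, B.
FIRST sets used below: FIRST(A) = { 'e', 'n', ε }

A: nullable alternative(s) A → ε; FOLLOW(A) = { $ }
  A → e num num: FIRST \ {ε} = { 'e' } — disjoint from FOLLOW(A)
  A → ε: FIRST \ {ε} = { } — this is the only nullable alternative, skip
  A → n num n: FIRST \ {ε} = { 'n' } — disjoint from FOLLOW(A)

B: nullable alternative(s) B → A; FOLLOW(B) = { $ }
  B → A: FIRST \ {ε} = { 'e', 'n' } — this is the only nullable alternative, skip
  B → num num: FIRST \ {ε} = { 'num' } — disjoint from FOLLOW(B)
  B → n: FIRST \ {ε} = { 'n' } — disjoint from FOLLOW(B)

No FIRST/FOLLOW conflicts found.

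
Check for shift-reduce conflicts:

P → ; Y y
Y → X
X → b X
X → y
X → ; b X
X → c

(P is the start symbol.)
No shift-reduce conflicts

A shift-reduce conflict occurs when an LR(0) state has both:
  - a complete (reduce) item [A → α .] (dot at the end), and
  - a shift item [B → β . c γ] (dot before a terminal).

Augment with P' → P and build the canonical LR(0) collection (I0 = CLOSURE({[P' → . P]}), then GOTO on every symbol after a dot until no new states appear). It has 13 states:
  I0: { [P → . ; Y y], [P' → . P] }  — shift
  I1: { [P → ; . Y y], [X → . ; b X], [X → . b X], [X → . c], [X → . y], [Y → . X] }  — shift
  I2: { [P' → P .] }  — accept
  I3: { [X → ; . b X] }  — shift
  I4: { [Y → X .] }  — reduce
  I5: { [P → ; Y . y] }  — shift
  I6: { [X → . ; b X], [X → . b X], [X → . c], [X → . y], [X → b . X] }  — shift
  I7: { [X → c .] }  — reduce
  I8: { [X → y .] }  — reduce
  I9: { [X → b X .] }  — reduce
  I10: { [P → ; Y y .] }  — reduce
  I11: { [X → . ; b X], [X → . b X], [X → . c], [X → . y], [X → ; b . X] }  — shift
  I12: { [X → ; b X .] }  — reduce

No state contains both a complete item and a shift item.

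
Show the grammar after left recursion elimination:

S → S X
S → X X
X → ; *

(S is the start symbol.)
S is directly left-recursive. The standard transformation for
  A → A α₁ | ... | A α_m | β₁ | ... | β_n
is
  A  → β₁ A' | ... | β_n A'
  A' → α₁ A' | ... | α_m A' | ε

S → X X becomes S → X X S'
S → S X becomes S' → X S'
Add S' → ε

Productions for other non-terminals are unchanged:
  X → ; *

Resulting grammar:
S → X X S'
S' → X S'
S' → ε
X → ; *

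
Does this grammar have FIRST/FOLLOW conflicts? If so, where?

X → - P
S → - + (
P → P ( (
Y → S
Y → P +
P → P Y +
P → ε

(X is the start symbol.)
Nullable non-terminals: P.
FIRST sets used below: FIRST(P) = { '(', '+', '-', ε }, FIRST(Y) = { '(', '+', '-' }

P: nullable alternative(s) P → ε; FOLLOW(P) = { $, '(', '+', '-' }
  P → P ( (: FIRST \ {ε} = { '(', '+', '-' } — overlaps FOLLOW(P) on { '(', '+', '-' }: CONFLICT
  P → P Y +: FIRST \ {ε} = { '(', '+', '-' } — overlaps FOLLOW(P) on { '(', '+', '-' }: CONFLICT
  P → ε: FIRST \ {ε} = { } — this is the only nullable alternative, skip

S, X, Y have no nullable alternative, so no FIRST/FOLLOW check is needed there.

So the grammar has 2 FIRST/FOLLOW conflicts (marked CONFLICT above).

Answer: Yes. P → P '(' '(' with FOLLOW(P) on { '(', '+', '-' }; P → P Y '+' with FOLLOW(P) on { '(', '+', '-' }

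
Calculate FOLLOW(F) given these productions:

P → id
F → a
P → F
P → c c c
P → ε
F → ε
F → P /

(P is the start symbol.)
{ $, '/' }

To compute FOLLOW(F), find every occurrence of F on a right-hand side N → α F β: add FIRST(β) \ {ε}, and if β is empty or nullable also add FOLLOW(N). Iterate to a fixed point.

In P → F: F is at the end, add FOLLOW(P)

The FOLLOW sets referred to above (computed the same way, to a fixed point):
  FOLLOW(P) = { $, '/' }

Taking the union: FOLLOW(F) = { $, '/' }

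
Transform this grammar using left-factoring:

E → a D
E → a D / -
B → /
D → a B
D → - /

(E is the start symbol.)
Left-factoring transforms A → αβ₁ | αβ₂ into A → αA' and A' → β₁ | β₂
(α is the longest common prefix among the alternatives). Repeat until
no nonterminal has two alternatives with a common prefix.

Round 1: E has alternatives sharing prefix 'a D'. Introduce E': E → a D E'
  Add: E' → ε
  Add: E' → / -

No remaining common prefixes — done.

Resulting grammar:
E → a D E'
E' → ε
E' → / -
B → /
D → a B
D → - /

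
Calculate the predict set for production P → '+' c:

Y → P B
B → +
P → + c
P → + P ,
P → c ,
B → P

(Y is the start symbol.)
{ '+' }

PREDICT(P → '+' c) = (FIRST(RHS) \ {ε}) ∪ (FOLLOW(P) if ε ∈ FIRST(RHS), i.e. RHS ⇒* ε)
FIRST('+' c) = { '+' }
ε ∉ FIRST('+' c), so FOLLOW(P) is not added.
PREDICT(P → '+' c) = { '+' }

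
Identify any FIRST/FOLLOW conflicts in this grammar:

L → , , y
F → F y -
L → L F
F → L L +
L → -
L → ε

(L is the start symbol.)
Yes. L → ',' ',' y with FOLLOW(L) on { ',' }; L → L F with FOLLOW(L) on { '+', ',', '-' }; L → '-' with FOLLOW(L) on { '-' }

Nullable non-terminals: L.
FIRST sets used below: FIRST(L) = { '+', ',', '-', ε }, FIRST(F) = { '+', ',', '-' }

L: nullable alternative(s) L → ε; FOLLOW(L) = { $, '+', ',', '-' }
  L → , , y: FIRST \ {ε} = { ',' } — overlaps FOLLOW(L) on { ',' }: CONFLICT
  L → L F: FIRST \ {ε} = { '+', ',', '-' } — overlaps FOLLOW(L) on { '+', ',', '-' }: CONFLICT
  L → -: FIRST \ {ε} = { '-' } — overlaps FOLLOW(L) on { '-' }: CONFLICT
  L → ε: FIRST \ {ε} = { } — this is the only nullable alternative, skip

F has no nullable alternative, so no FIRST/FOLLOW check is needed there.

So the grammar has 3 FIRST/FOLLOW conflicts (marked CONFLICT above).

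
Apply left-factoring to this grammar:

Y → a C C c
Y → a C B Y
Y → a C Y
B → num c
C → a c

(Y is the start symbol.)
Y → a C Y'
Y' → C c
Y' → B Y
Y' → Y
B → num c
C → a c

Left-factoring transforms A → αβ₁ | αβ₂ into A → αA' and A' → β₁ | β₂
(α is the longest common prefix among the alternatives). Repeat until
no nonterminal has two alternatives with a common prefix.

Round 1: Y has alternatives sharing prefix 'a C'. Introduce Y': Y → a C Y'
  Add: Y' → C c
  Add: Y' → B Y
  Add: Y' → Y

No remaining common prefixes — done.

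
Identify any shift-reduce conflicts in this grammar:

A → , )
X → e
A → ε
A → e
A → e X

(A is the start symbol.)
Yes — I0: [A → .] vs [A → . , )]; I3: [A → e .] vs [X → . e]

A shift-reduce conflict occurs when an LR(0) state has both:
  - a complete (reduce) item [A → α .] (dot at the end), and
  - a shift item [B → β . c γ] (dot before a terminal).

Augment with A' → A and build the canonical LR(0) collection (I0 = CLOSURE({[A' → . A]}), then GOTO on every symbol after a dot until no new states appear). It has 7 states:
  I0: { [A → . , )], [A → . e X], [A → . e], [A → .], [A' → . A] }  — shift, reduce
  I1: { [A → , . )] }  — shift
  I2: { [A' → A .] }  — accept
  I3: { [A → e . X], [A → e .], [X → . e] }  — shift, reduce
  I4: { [A → e X .] }  — reduce
  I5: { [X → e .] }  — reduce
  I6: { [A → , ) .] }  — reduce

I0 contains reduce item [A → .] and shift items [A → . , )], [A → . e], [A → . e X] — shift-reduce conflict.
I3 contains reduce item [A → e .] and shift item [X → . e] — shift-reduce conflict.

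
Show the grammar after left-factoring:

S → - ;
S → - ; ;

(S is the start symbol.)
S → - ; S'
S' → ε
S' → ;

Left-factoring transforms A → αβ₁ | αβ₂ into A → αA' and A' → β₁ | β₂
(α is the longest common prefix among the alternatives). Repeat until
no nonterminal has two alternatives with a common prefix.

Round 1: S has alternatives sharing prefix '- ;'. Introduce S': S → - ; S'
  Add: S' → ε
  Add: S' → ;

No remaining common prefixes — done.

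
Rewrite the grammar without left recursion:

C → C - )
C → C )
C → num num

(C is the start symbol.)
C → num num C'
C' → - ) C'
C' → ) C'
C' → ε

C is directly left-recursive. The standard transformation for
  A → A α₁ | ... | A α_m | β₁ | ... | β_n
is
  A  → β₁ A' | ... | β_n A'
  A' → α₁ A' | ... | α_m A' | ε

C → num num becomes C → num num C'
C → C - ) becomes C' → - ) C'
C → C ) becomes C' → ) C'
Add C' → ε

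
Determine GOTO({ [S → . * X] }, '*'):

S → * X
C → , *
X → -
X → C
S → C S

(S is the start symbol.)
{ [C → . , *], [S → * . X], [X → . -], [X → . C] }

GOTO(I, '*') = CLOSURE({ [A → αX.β] : [A → α.Xβ] ∈ I, X = '*' })

Items with dot before '*', with the dot advanced:
  [S → . * X] → [S → * . X]
Closure of the advanced items:
  [S → * . X] has the dot before X: add [X → . -], [X → . C]
  [X → . C] has the dot before C: add [C → . , *]

GOTO = { [C → . , *], [S → * . X], [X → . -], [X → . C] }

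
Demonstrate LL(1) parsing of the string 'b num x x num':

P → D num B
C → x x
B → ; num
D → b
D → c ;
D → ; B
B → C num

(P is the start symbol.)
Stack is shown with the top on the left.

Stack      Input            Action
----------------------------------
P $        b num x x num $  output P → D num B
D num B $  b num x x num $  output D → b
b num B $  b num x x num $  match 'b'
num B $    num x x num $    match 'num'
B $        x x num $        output B → C num
C num $    x x num $        output C → x x
x x num $  x x num $        match 'x'
x num $    x num $          match 'x'
num $      num $            match 'num'
$          $                accept

The string is accepted.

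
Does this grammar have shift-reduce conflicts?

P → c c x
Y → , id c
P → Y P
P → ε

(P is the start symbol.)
Yes — I0: [P → .] vs [P → . c c x]; I3: [P → .] vs [P → . c c x]

A shift-reduce conflict occurs when an LR(0) state has both:
  - a complete (reduce) item [A → α .] (dot at the end), and
  - a shift item [B → β . c γ] (dot before a terminal).

Augment with P' → P and build the canonical LR(0) collection (I0 = CLOSURE({[P' → . P]}), then GOTO on every symbol after a dot until no new states appear). It has 10 states:
  I0: { [P → . Y P], [P → . c c x], [P → .], [P' → . P], [Y → . , id c] }  — shift, reduce
  I1: { [Y → , . id c] }  — shift
  I2: { [P' → P .] }  — accept
  I3: { [P → . Y P], [P → . c c x], [P → .], [P → Y . P], [Y → . , id c] }  — shift, reduce
  I4: { [P → c . c x] }  — shift
  I5: { [P → c c . x] }  — shift
  I6: { [P → c c x .] }  — reduce
  I7: { [P → Y P .] }  — reduce
  I8: { [Y → , id . c] }  — shift
  I9: { [Y → , id c .] }  — reduce

I0 contains reduce item [P → .] and shift items [P → . c c x], [Y → . , id c] — shift-reduce conflict.
I3 contains reduce item [P → .] and shift items [P → . c c x], [Y → . , id c] — shift-reduce conflict.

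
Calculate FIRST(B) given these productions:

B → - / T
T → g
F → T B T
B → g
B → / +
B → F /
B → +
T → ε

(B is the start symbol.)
{ '+', '-', '/', 'g' }

FIRST sets of the other non-terminals involved (by the same procedure, iterated to a fixed point):
  FIRST(F) = { '+', '-', '/', 'g' }

From B → - / T:
  - '-' is a terminal: add '-' and stop
From B → g:
  - g is a terminal: add 'g' and stop
From B → / +:
  - '/' is a terminal: add '/' and stop
From B → F /:
  - F is a non-terminal: add FIRST(F) \ {ε} = { '+', '-', '/', 'g' }
    F is not nullable, so stop
From B → +:
  - '+' is a terminal: add '+' and stop

Collecting: FIRST(B) = { '+', '-', '/', 'g' }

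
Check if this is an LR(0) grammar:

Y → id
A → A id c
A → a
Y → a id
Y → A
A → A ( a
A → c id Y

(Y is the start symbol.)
No. Shift-reduce conflict between [Y → A .] and [A → A . ( a]

Augment with Y' → Y and build the canonical LR(0) collection (I0 = CLOSURE({[Y' → . Y]}), then GOTO on every symbol after a dot until no new states appear). It has 13 states:
  I0: { [A → . A ( a], [A → . A id c], [A → . a], [A → . c id Y], [Y → . A], [Y → . a id], [Y → . id], [Y' → . Y] }  — shift
  I1: { [A → A . ( a], [A → A . id c], [Y → A .] }  — shift, reduce
  I2: { [Y' → Y .] }  — accept
  I3: { [A → a .], [Y → a . id] }  — shift, reduce
  I4: { [A → c . id Y] }  — shift
  I5: { [Y → id .] }  — reduce
  I6: { [A → . A ( a], [A → . A id c], [A → . a], [A → . c id Y], [A → c id . Y], [Y → . A], [Y → . a id], [Y → . id] }  — shift
  I7: { [A → c id Y .] }  — reduce
  I8: { [Y → a id .] }  — reduce
  I9: { [A → A ( . a] }  — shift
  I10: { [A → A id . c] }  — shift
  I11: { [A → A id c .] }  — reduce
  I12: { [A → A ( a .] }  — reduce

Conflict in state I1:
  Shift-reduce conflict between [Y → A .] and [A → A . ( a]
So the grammar is NOT LR(0).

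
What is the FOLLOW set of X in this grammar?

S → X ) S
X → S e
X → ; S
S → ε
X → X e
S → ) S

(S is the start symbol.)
In S → X ) S: X is followed by ')' S, add FIRST(')' S) \ {ε} = { ')' }
In X → X e: X is followed by e, add FIRST(e) \ {ε} = { 'e' }

Taking the union: FOLLOW(X) = { ')', 'e' }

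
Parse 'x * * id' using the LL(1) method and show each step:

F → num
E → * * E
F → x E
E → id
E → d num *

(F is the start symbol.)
Stack is shown with the top on the left.

Stack    Input       Action
---------------------------
F $      x * * id $  output F → x E
x E $    x * * id $  match 'x'
E $      * * id $    output E → * * E
* * E $  * * id $    match '*'
* E $    * id $      match '*'
E $      id $        output E → id
id $     id $        match 'id'
$        $           accept

The string is accepted.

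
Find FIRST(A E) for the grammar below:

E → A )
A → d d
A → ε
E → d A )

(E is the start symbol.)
{ ')', 'd' }

FIRST sets of the non-terminals involved (from the grammar, by fixed-point iteration):
  FIRST(A) = { 'd', ε }
  FIRST(E) = { ')', 'd' }

To compute FIRST(A E), process the symbols left to right:
Symbol A is a non-terminal. Add FIRST(A) \ {ε} = { 'd' }
A is nullable (ε ∈ FIRST(A)), continue to the next symbol.
Symbol E is a non-terminal. Add FIRST(E) \ {ε} = { ')', 'd' }
E is not nullable (ε ∉ FIRST(E)), so stop here.
FIRST(A E) = { ')', 'd' }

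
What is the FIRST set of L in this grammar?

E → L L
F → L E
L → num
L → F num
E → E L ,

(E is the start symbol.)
To compute FIRST(L), examine every production with L on the left-hand side, reading each right-hand side left to right until a non-nullable symbol is reached.

FIRST sets of the other non-terminals involved (by the same procedure, iterated to a fixed point):
  FIRST(F) = { 'num' }

From L → num:
  - num is a terminal: add 'num' and stop
From L → F num:
  - F is a non-terminal: add FIRST(F) \ {ε} = { 'num' }
    F is not nullable, so stop

Collecting: FIRST(L) = { 'num' }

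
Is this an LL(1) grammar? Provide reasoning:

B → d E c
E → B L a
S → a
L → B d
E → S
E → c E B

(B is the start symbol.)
A grammar is LL(1) if for each non-terminal N with multiple productions, the predict sets of those productions are pairwise disjoint, where PREDICT(N → α) = (FIRST(α) \ {ε}) ∪ (FOLLOW(N) if α ⇒* ε).

Relevant sets:
  FIRST(B) = { 'd' }
  FIRST(S) = { 'a' }

For E:
  PREDICT(E → B L a) = { 'd' }
  PREDICT(E → S) = { 'a' }
  PREDICT(E → c E B) = { 'c' }
B, S, L have a single production, so nothing to check there.

All predict sets are disjoint. The grammar IS LL(1).

Answer: Yes, the grammar is LL(1).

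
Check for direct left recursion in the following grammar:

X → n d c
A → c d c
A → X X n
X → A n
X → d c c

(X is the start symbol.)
No direct left recursion

Direct left recursion occurs when N → N α for some non-terminal N (the right-hand side begins with the left-hand side itself).

X → n d c: starts with n
A → c d c: starts with c
A → X X n: starts with X
X → A n: starts with A
X → d c c: starts with d

No direct left recursion found.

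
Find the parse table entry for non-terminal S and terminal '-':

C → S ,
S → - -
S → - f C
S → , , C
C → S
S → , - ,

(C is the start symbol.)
To find M[S, '-'], we find productions for S where '-' is in the predict set (PREDICT(N → α) = (FIRST(α) \ {ε}) ∪ (FOLLOW(N) if α ⇒* ε)).

S → - -: PREDICT = { '-' }
  '-' is in predict set, so this production goes in M[S, '-']
S → - f C: PREDICT = { '-' }
  '-' is in predict set, so this production goes in M[S, '-']
S → , , C: PREDICT = { ',' }
S → , - ,: PREDICT = { ',' }

M[S, '-'] = S → - -, S → - f C  (a multiply-defined cell — the grammar is not LL(1))

Answer: S → - -, S → - f C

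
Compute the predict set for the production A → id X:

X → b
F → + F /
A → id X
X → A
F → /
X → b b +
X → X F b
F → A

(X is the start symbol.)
PREDICT(A → id X) = (FIRST(RHS) \ {ε}) ∪ (FOLLOW(A) if ε ∈ FIRST(RHS), i.e. RHS ⇒* ε)
FIRST(id X) = { 'id' }
ε ∉ FIRST(id X), so FOLLOW(A) is not added.
PREDICT(A → id X) = { 'id' }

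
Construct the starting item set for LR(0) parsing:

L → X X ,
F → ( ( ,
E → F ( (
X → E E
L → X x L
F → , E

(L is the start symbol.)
{ [E → . F ( (], [F → . ( ( ,], [F → . , E], [L → . X X ,], [L → . X x L], [L' → . L], [X → . E E] }

First, augment the grammar with L' → L
I₀ = CLOSURE({ [L' → . L] }):
  [L' → . L] has the dot before L: add [L → . X X ,], [L → . X x L]
  [L → . X X ,] has the dot before X: add [X → . E E]
  [X → . E E] has the dot before E: add [E → . F ( (]
  [E → . F ( (] has the dot before F: add [F → . ( ( ,], [F → . , E]
No further items can be added.

I₀ = { [E → . F ( (], [F → . ( ( ,], [F → . , E], [L → . X X ,], [L → . X x L], [L' → . L], [X → . E E] }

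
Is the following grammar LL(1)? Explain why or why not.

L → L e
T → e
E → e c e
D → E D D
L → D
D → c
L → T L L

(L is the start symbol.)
A grammar is LL(1) if for each non-terminal N with multiple productions, the predict sets of those productions are pairwise disjoint, where PREDICT(N → α) = (FIRST(α) \ {ε}) ∪ (FOLLOW(N) if α ⇒* ε).

Relevant sets:
  FIRST(L) = { 'c', 'e' }
  FIRST(D) = { 'c', 'e' }
  FIRST(T) = { 'e' }
  FIRST(E) = { 'e' }

For L:
  PREDICT(L → L e) = { 'c', 'e' }
  PREDICT(L → D) = { 'c', 'e' }
  PREDICT(L → T L L) = { 'e' }
For D:
  PREDICT(D → E D D) = { 'e' }
  PREDICT(D → c) = { 'c' }
T, E have a single production, so nothing to check there.

Conflict found: Predict set conflict for L: { 'c', 'e' }
The grammar is NOT LL(1).

Answer: No. Predict set conflict for L: { 'c', 'e' }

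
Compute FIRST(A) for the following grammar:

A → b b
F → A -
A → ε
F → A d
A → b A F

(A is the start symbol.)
{ 'b', ε }

To compute FIRST(A), examine every production with A on the left-hand side, reading each right-hand side left to right until a non-nullable symbol is reached.

From A → b b:
  - b is a terminal: add 'b' and stop
From A → ε:
  - ε-production, so ε ∈ FIRST(A)
From A → b A F:
  - b is a terminal: add 'b' and stop

Collecting: FIRST(A) = { 'b', ε }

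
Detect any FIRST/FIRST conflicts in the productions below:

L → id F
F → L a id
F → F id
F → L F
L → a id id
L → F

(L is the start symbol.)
Yes. L → id F / L → F on { 'id' }; L → a id id / L → F on { 'a' }; F → L a id / F → F id on { 'a', 'id' }; F → L a id / F → L F on { 'a', 'id' }; F → F id / F → L F on { 'a', 'id' }

A FIRST/FIRST conflict occurs when two productions N → α and N → β for the same non-terminal have FIRST(α) ∩ FIRST(β) ≠ ∅ (with ε ∈ FIRST of a nullable right-hand side, so two nullable alternatives also conflict).

FIRST sets of the non-terminals at (or reachable through a nullable prefix from) the front of some alternative:
  FIRST(F) = { 'a', 'id' }
  FIRST(L) = { 'a', 'id' }

Productions for L:
  L → id F: FIRST = { 'id' }
  L → a id id: FIRST = { 'a' }
  L → F: FIRST = { 'a', 'id' }
Productions for F:
  F → L a id: FIRST = { 'a', 'id' }
  F → F id: FIRST = { 'a', 'id' }
  F → L F: FIRST = { 'a', 'id' }

Conflict for L: L → id F and L → F
  Overlap: { 'id' }
Conflict for L: L → a id id and L → F
  Overlap: { 'a' }
Conflict for F: F → L a id and F → F id
  Overlap: { 'a', 'id' }
Conflict for F: F → L a id and F → L F
  Overlap: { 'a', 'id' }
Conflict for F: F → F id and F → L F
  Overlap: { 'a', 'id' }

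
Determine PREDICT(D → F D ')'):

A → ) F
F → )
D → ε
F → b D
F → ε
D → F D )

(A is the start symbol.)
{ ')', 'b' }

PREDICT(D → F D ')') = (FIRST(RHS) \ {ε}) ∪ (FOLLOW(D) if ε ∈ FIRST(RHS), i.e. RHS ⇒* ε)
FIRST(F) = { ')', 'b', ε }
FIRST(D) = { ')', 'b', ε }
FIRST(F D ')') = { ')', 'b' }
ε ∉ FIRST(F D ')'), so FOLLOW(D) is not added.
PREDICT(D → F D ')') = { ')', 'b' }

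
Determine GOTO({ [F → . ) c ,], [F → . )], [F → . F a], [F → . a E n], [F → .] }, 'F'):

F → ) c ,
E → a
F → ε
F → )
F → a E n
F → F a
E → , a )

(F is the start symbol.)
{ [F → F . a] }

GOTO(I, 'F') = CLOSURE({ [A → αX.β] : [A → α.Xβ] ∈ I, X = 'F' })

Items with dot before 'F', with the dot advanced:
  [F → . F a] → [F → F . a]
Closure adds nothing (no advanced item has the dot before a non-terminal).

GOTO = { [F → F . a] }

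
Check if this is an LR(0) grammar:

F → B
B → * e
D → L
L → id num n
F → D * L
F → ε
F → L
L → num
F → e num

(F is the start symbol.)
No. Shift-reduce conflict between [F → .] and [B → . * e]

A grammar is LR(0) if no state in the canonical LR(0) collection has:
  - both a shift item (dot before a terminal) and a complete item (shift-reduce conflict), or
  - two or more complete items (reduce-reduce conflict; the accept item [F' → F .] counts as a complete item here).

Augment with F' → F and build the canonical LR(0) collection (I0 = CLOSURE({[F' → . F]}), then GOTO on every symbol after a dot until no new states appear). It has 15 states:
  I0: { [B → . * e], [D → . L], [F → . B], [F → . D * L], [F → . L], [F → . e num], [F → .], [F' → . F], [L → . id num n], [L → . num] }  — shift, reduce
  I1: { [B → * . e] }  — shift
  I2: { [F → B .] }  — reduce
  I3: { [F → D . * L] }  — shift
  I4: { [F' → F .] }  — accept
  I5: { [D → L .], [F → L .] }  — 2 reduces
  I6: { [F → e . num] }  — shift
  I7: { [L → id . num n] }  — shift
  I8: { [L → num .] }  — reduce
  I9: { [L → id num . n] }  — shift
  I10: { [L → id num n .] }  — reduce
  I11: { [F → e num .] }  — reduce
  I12: { [F → D * . L], [L → . id num n], [L → . num] }  — shift
  I13: { [F → D * L .] }  — reduce
  I14: { [B → * e .] }  — reduce

Conflict in state I0:
  Shift-reduce conflict between [F → .] and [B → . * e]
So the grammar is NOT LR(0).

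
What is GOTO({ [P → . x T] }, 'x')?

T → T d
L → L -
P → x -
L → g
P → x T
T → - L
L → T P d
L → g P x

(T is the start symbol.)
{ [P → x . T], [T → . - L], [T → . T d] }

GOTO(I, 'x') = CLOSURE({ [A → αX.β] : [A → α.Xβ] ∈ I, X = 'x' })

Items with dot before 'x', with the dot advanced:
  [P → . x T] → [P → x . T]
Closure of the advanced items:
  [P → x . T] has the dot before T: add [T → . T d], [T → . - L]

GOTO = { [P → x . T], [T → . - L], [T → . T d] }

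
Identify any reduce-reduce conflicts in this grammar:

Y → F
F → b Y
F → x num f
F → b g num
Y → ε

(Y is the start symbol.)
No reduce-reduce conflicts

A reduce-reduce conflict occurs when an LR(0) state has two complete items [A → α .] and [B → β .] — both call for a reduction, and with no lookahead the parser cannot choose between them.

Augment with Y' → Y and build the canonical LR(0) collection (I0 = CLOSURE({[Y' → . Y]}), then GOTO on every symbol after a dot until no new states appear). It has 10 states:
  I0: { [F → . b Y], [F → . b g num], [F → . x num f], [Y → . F], [Y → .], [Y' → . Y] }  — shift, reduce
  I1: { [Y → F .] }  — reduce
  I2: { [Y' → Y .] }  — accept
  I3: { [F → . b Y], [F → . b g num], [F → . x num f], [F → b . Y], [F → b . g num], [Y → . F], [Y → .] }  — shift, reduce
  I4: { [F → x . num f] }  — shift
  I5: { [F → x num . f] }  — shift
  I6: { [F → x num f .] }  — reduce
  I7: { [F → b Y .] }  — reduce
  I8: { [F → b g . num] }  — shift
  I9: { [F → b g num .] }  — reduce

No state contains more than one complete item.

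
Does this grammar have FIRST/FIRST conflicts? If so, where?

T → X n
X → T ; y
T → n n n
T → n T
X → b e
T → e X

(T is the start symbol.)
A FIRST/FIRST conflict occurs when two productions N → α and N → β for the same non-terminal have FIRST(α) ∩ FIRST(β) ≠ ∅ (with ε ∈ FIRST of a nullable right-hand side, so two nullable alternatives also conflict).

FIRST sets of the non-terminals at (or reachable through a nullable prefix from) the front of some alternative:
  FIRST(X) = { 'b', 'e', 'n' }
  FIRST(T) = { 'b', 'e', 'n' }

Productions for T:
  T → X n: FIRST = { 'b', 'e', 'n' }
  T → n n n: FIRST = { 'n' }
  T → n T: FIRST = { 'n' }
  T → e X: FIRST = { 'e' }
Productions for X:
  X → T ; y: FIRST = { 'b', 'e', 'n' }
  X → b e: FIRST = { 'b' }

Conflict for T: T → X n and T → n n n
  Overlap: { 'n' }
Conflict for T: T → X n and T → n T
  Overlap: { 'n' }
Conflict for T: T → X n and T → e X
  Overlap: { 'e' }
Conflict for T: T → n n n and T → n T
  Overlap: { 'n' }
Conflict for X: X → T ; y and X → b e
  Overlap: { 'b' }

Answer: Yes. T → X n / T → n n n on { 'n' }; T → X n / T → n T on { 'n' }; T → X n / T → e X on { 'e' }; T → n n n / T → n T on { 'n' }; X → T ';' y / X → b e on { 'b' }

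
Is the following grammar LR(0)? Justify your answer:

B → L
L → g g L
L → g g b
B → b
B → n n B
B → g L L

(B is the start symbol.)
Augment with B' → B and build the canonical LR(0) collection (I0 = CLOSURE({[B' → . B]}), then GOTO on every symbol after a dot until no new states appear). It has 15 states:
  I0: { [B → . L], [B → . b], [B → . g L L], [B → . n n B], [B' → . B], [L → . g g L], [L → . g g b] }  — shift
  I1: { [B' → B .] }  — accept
  I2: { [B → L .] }  — reduce
  I3: { [B → b .] }  — reduce
  I4: { [B → g . L L], [L → . g g L], [L → . g g b], [L → g . g L], [L → g . g b] }  — shift
  I5: { [B → n . n B] }  — shift
  I6: { [B → . L], [B → . b], [B → . g L L], [B → . n n B], [B → n n . B], [L → . g g L], [L → . g g b] }  — shift
  I7: { [B → n n B .] }  — reduce
  I8: { [B → g L . L], [L → . g g L], [L → . g g b] }  — shift
  I9: { [L → . g g L], [L → . g g b], [L → g . g L], [L → g . g b], [L → g g . L], [L → g g . b] }  — shift
  I10: { [L → g g L .] }  — reduce
  I11: { [L → g g b .] }  — reduce
  I12: { [B → g L L .] }  — reduce
  I13: { [L → g . g L], [L → g . g b] }  — shift
  I14: { [L → . g g L], [L → . g g b], [L → g g . L], [L → g g . b] }  — shift

Every state is either a pure shift/goto state or contains exactly one complete item and nothing to shift — no conflicts. The grammar is LR(0).

Answer: Yes, the grammar is LR(0)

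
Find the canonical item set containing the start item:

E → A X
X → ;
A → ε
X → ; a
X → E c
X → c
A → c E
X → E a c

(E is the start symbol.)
First, augment the grammar with E' → E
I₀ = CLOSURE({ [E' → . E] }):
  [E' → . E] has the dot before E: add [E → . A X]
  [E → . A X] has the dot before A: add [A → .], [A → . c E]
No further items can be added.

I₀ = { [A → . c E], [A → .], [E → . A X], [E' → . E] }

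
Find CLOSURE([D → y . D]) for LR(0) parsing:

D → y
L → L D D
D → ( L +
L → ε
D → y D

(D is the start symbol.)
To compute CLOSURE, for each item [A → α.Bβ] where B is a non-terminal, add [B → .γ] for all productions B → γ; repeat for the newly added items until nothing changes.

Start with: [D → y . D]
  [D → y . D] has the dot before D: add [D → . y], [D → . ( L +], [D → . y D]
No further items can be added.

CLOSURE = { [D → . ( L +], [D → . y D], [D → . y], [D → y . D] }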